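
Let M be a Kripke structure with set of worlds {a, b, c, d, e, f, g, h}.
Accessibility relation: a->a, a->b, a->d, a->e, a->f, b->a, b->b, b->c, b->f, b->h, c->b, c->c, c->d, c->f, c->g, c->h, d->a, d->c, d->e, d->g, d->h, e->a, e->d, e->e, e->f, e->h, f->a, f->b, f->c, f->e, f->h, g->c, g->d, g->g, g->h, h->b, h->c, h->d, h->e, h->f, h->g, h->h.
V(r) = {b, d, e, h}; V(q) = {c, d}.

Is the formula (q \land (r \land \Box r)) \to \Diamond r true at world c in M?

At c: q \land (r \land \Box r) is false, \Diamond r is true, so (q \land (r \land \Box r)) \to \Diamond r is true.
  At c: q is true, r \land \Box r is false, so q \land (r \land \Box r) is false.
    At c: r is false, \Box r is false, so r \land \Box r is false.
      At c: \Box r requires r at every successor {b, c, d, f, g, h}.
        r fails at c, so \Box r is false at c.
  At c: \Diamond r requires r at some successor in {b, c, d, f, g, h}.
    r holds at b, so \Diamond r is true at c.

Yes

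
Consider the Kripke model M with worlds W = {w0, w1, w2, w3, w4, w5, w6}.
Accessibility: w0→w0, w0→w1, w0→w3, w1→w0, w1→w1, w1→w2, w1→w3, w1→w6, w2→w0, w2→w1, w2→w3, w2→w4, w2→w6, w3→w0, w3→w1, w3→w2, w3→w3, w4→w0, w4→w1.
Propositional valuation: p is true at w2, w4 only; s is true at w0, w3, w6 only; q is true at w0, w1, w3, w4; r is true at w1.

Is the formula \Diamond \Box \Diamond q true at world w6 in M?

No

At w6: no accessible worlds, so \Diamond \Box \Diamond q is false.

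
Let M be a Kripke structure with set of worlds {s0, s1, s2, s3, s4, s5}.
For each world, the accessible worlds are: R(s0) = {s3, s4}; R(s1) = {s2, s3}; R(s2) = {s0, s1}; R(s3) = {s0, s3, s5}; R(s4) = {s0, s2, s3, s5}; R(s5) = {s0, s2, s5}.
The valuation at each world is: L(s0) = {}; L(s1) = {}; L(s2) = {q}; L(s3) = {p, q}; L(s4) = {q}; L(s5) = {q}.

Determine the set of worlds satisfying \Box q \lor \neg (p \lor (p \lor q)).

Let φ = \Box q \lor \neg (p \lor (p \lor q)). Evaluate φ at each world:
  s0 (successors {s3, s4}): φ is true.
  s1 (successors {s2, s3}): φ is true.
  s2 (successors {s0, s1}): φ is false.
  s3 (successors {s0, s3, s5}): φ is false.
  s4 (successors {s0, s2, s3, s5}): φ is false.
  s5 (successors {s0, s2, s5}): φ is false.
For instance, at s0:
  At s0: \Box q is true, \neg (p \lor (p \lor q)) is true, so \Box q \lor \neg (p \lor (p \lor q)) is true.
    At s0: \Box q requires q at every successor {s3, s4}.
      At s3: q is true.
      At s4: q is true.
    So \Box q is true at s0.
Satisfying worlds: {s0, s1}

s0, s1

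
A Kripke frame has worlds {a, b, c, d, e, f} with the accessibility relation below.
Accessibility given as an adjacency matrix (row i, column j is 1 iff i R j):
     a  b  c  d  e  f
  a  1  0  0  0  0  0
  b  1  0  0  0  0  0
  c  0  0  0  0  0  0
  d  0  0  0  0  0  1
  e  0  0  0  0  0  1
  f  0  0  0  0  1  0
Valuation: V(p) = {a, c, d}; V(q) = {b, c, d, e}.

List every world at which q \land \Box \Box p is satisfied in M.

Let φ = q \land \Box \Box p. Evaluate φ at each world:
  a (successors {a}): φ is false.
  b (successors {a}): φ is true.
  c (successors ∅): φ is true.
  d (successors {f}): φ is false.
  e (successors {f}): φ is false.
  f (successors {e}): φ is false.
For instance, at d:
  At d: q is true, \Box \Box p is false, so q \land \Box \Box p is false.
    At d: \Box \Box p requires \Box p at every successor {f}.
      \Box p fails at f, so \Box \Box p is false at d.
Satisfying worlds: {b, c}

b, c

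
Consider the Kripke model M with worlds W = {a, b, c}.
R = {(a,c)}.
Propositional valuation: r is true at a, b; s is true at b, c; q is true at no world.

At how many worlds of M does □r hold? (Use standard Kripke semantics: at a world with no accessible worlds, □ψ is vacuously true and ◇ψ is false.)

2

Let φ = □r. Evaluate φ at each world:
  a (successors {c}): φ is false.
  b (successors ∅): φ is true.
  c (successors ∅): φ is true.
For instance, at a:
  At a: □r requires r at every successor {c}.
    r fails at c, so □r is false at a.
Satisfying worlds: {b, c}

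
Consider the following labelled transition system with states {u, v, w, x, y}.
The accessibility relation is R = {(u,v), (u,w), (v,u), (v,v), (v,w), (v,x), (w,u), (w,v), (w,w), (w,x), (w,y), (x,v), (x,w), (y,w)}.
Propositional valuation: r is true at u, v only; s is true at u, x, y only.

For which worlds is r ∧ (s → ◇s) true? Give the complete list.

v

Let φ = r ∧ (s → ◇s). Evaluate φ at each world:
  u (successors {v, w}): φ is false.
  v (successors {u, v, w, x}): φ is true.
  w (successors {u, v, w, x, y}): φ is false.
  x (successors {v, w}): φ is false.
  y (successors {w}): φ is false.
For instance, at w:
  At w: r is false, s → ◇s is true, so r ∧ (s → ◇s) is false.
    At w: s is false, ◇s is true, so s → ◇s is true.
      At w: ◇s requires s at some successor in {u, v, w, x, y}.
        s holds at u, so ◇s is true at w.
Satisfying worlds: {v}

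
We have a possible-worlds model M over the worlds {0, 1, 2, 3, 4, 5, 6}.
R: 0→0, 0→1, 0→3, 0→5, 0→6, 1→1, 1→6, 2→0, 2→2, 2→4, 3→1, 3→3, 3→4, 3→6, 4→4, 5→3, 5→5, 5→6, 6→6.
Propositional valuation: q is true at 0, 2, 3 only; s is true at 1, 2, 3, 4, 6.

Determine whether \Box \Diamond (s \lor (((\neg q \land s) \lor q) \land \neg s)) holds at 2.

At 2: \Box \Diamond (s \lor (((\neg q \land s) \lor q) \land \neg s)) requires \Diamond (s \lor (((\neg q \land s) \lor q) \land \neg s)) at every successor {0, 2, 4}.
    At 0: \Diamond (s \lor (((\neg q \land s) \lor q) \land \neg s)) requires s \lor (((\neg q \land s) \lor q) \land \neg s) at some successor in {0, 1, 3, 5, 6}.
      s \lor (((\neg q \land s) \lor q) \land \neg s) holds at 0, so \Diamond (s \lor (((\neg q \land s) \lor q) \land \neg s)) is true at 0.
    At 2: \Diamond (s \lor (((\neg q \land s) \lor q) \land \neg s)) requires s \lor (((\neg q \land s) \lor q) \land \neg s) at some successor in {0, 2, 4}.
      s \lor (((\neg q \land s) \lor q) \land \neg s) holds at 0, so \Diamond (s \lor (((\neg q \land s) \lor q) \land \neg s)) is true at 2.
    At 4: \Diamond (s \lor (((\neg q \land s) \lor q) \land \neg s)) requires s \lor (((\neg q \land s) \lor q) \land \neg s) at some successor in {4}.
      s \lor (((\neg q \land s) \lor q) \land \neg s) holds at 4, so \Diamond (s \lor (((\neg q \land s) \lor q) \land \neg s)) is true at 4.
So \Box \Diamond (s \lor (((\neg q \land s) \lor q) \land \neg s)) is true at 2.

Yes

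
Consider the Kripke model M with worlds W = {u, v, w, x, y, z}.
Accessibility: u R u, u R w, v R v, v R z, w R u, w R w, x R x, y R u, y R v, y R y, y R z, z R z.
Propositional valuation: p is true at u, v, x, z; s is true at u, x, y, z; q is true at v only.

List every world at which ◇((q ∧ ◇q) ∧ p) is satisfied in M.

v, y

Let φ = ◇((q ∧ ◇q) ∧ p). Evaluate φ at each world:
  u (successors {u, w}): φ is false.
  v (successors {v, z}): φ is true.
  w (successors {u, w}): φ is false.
  x (successors {x}): φ is false.
  y (successors {u, v, y, z}): φ is true.
  z (successors {z}): φ is false.
For instance, at u:
  At u: ◇((q ∧ ◇q) ∧ p) requires (q ∧ ◇q) ∧ p at some successor in {u, w}.
    At u: (q ∧ ◇q) ∧ p is false.
    At w: (q ∧ ◇q) ∧ p is false.
  So ◇((q ∧ ◇q) ∧ p) is false at u.
Satisfying worlds: {v, y}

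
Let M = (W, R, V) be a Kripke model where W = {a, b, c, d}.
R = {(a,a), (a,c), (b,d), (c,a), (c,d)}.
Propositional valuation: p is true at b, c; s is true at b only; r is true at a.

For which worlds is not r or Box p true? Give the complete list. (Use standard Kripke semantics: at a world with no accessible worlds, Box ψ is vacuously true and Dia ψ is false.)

Let φ = not r or Box p. Evaluate φ at each world:
  a (successors {a, c}): φ is false.
  b (successors {d}): φ is true.
  c (successors {a, d}): φ is true.
  d (successors ∅): φ is true.
For instance, at c:
  At c: not r is true, Box p is false, so not r or Box p is true.
    At c: Box p requires p at every successor {a, d}.
      p fails at a, so Box p is false at c.
Satisfying worlds: {b, c, d}

b, c, d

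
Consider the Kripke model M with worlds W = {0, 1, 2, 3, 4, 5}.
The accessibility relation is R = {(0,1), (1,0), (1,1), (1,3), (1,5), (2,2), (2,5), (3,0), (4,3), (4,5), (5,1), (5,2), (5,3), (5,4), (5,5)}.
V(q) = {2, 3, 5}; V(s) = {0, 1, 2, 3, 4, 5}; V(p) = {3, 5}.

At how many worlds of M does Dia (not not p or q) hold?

4

Let φ = Dia (not not p or q). Evaluate φ at each world:
  0 (successors {1}): φ is false.
  1 (successors {0, 1, 3, 5}): φ is true.
  2 (successors {2, 5}): φ is true.
  3 (successors {0}): φ is false.
  4 (successors {3, 5}): φ is true.
  5 (successors {1, 2, 3, 4, 5}): φ is true.
For instance, at 3:
  At 3: Dia (not not p or q) requires not not p or q at some successor in {0}.
    At 0: not not p or q is false.
  So Dia (not not p or q) is false at 3.
Satisfying worlds: {1, 2, 4, 5}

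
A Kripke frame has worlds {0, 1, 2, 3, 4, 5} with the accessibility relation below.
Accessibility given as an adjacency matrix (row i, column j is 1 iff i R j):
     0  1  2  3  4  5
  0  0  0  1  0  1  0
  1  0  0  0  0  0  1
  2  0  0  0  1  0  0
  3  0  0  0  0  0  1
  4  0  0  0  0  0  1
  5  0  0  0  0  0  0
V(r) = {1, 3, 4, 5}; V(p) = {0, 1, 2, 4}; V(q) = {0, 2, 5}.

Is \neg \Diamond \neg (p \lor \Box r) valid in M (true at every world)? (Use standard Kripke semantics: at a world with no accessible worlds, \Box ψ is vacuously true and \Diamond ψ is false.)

Yes

Recall that \Box ψ holds at a world iff ψ holds at every accessible world, and \Diamond ψ holds iff ψ holds at some accessible world.
Let φ = \neg \Diamond \neg (p \lor \Box r). Evaluate φ at each world:
  0 (successors {2, 4}): φ is true.
  1 (successors {5}): φ is true.
  2 (successors {3}): φ is true.
  3 (successors {5}): φ is true.
  4 (successors {5}): φ is true.
  5 (successors ∅): φ is true.
For instance, at 0:
  At 0: \Diamond \neg (p \lor \Box r) is false, so \neg \Diamond \neg (p \lor \Box r) is true.
    At 0: \Diamond \neg (p \lor \Box r) requires \neg (p \lor \Box r) at some successor in {2, 4}.
      At 2: \neg (p \lor \Box r) is false.
      At 4: \neg (p \lor \Box r) is false.
    So \Diamond \neg (p \lor \Box r) is false at 0.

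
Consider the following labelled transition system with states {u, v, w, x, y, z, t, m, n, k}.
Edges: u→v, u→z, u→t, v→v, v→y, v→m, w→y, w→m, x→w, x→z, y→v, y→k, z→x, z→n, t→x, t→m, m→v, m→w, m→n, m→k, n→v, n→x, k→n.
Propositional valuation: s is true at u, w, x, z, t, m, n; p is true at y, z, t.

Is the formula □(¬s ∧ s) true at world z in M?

No

Recall that □ψ holds at a world iff ψ holds at every accessible world, and ◇ψ holds iff ψ holds at some accessible world.
At z: □(¬s ∧ s) requires ¬s ∧ s at every successor {x, n}.
  ¬s ∧ s fails at x, so □(¬s ∧ s) is false at z.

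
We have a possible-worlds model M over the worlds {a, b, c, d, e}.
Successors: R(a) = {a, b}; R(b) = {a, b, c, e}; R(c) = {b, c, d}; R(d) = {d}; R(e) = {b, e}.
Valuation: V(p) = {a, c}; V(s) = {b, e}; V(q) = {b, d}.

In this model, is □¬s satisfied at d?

At d: □¬s requires ¬s at every successor {d}.
  At d: ¬s is true.
So □¬s is true at d.

Yes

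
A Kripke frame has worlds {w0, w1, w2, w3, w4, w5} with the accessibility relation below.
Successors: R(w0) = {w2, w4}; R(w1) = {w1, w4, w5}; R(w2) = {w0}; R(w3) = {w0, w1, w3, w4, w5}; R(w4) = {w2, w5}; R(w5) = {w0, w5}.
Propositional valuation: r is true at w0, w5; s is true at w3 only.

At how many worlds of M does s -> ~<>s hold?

Let φ = s -> ~<>s. Evaluate φ at each world:
  w0 (successors {w2, w4}): φ is true.
  w1 (successors {w1, w4, w5}): φ is true.
  w2 (successors {w0}): φ is true.
  w3 (successors {w0, w1, w3, w4, w5}): φ is false.
  w4 (successors {w2, w5}): φ is true.
  w5 (successors {w0, w5}): φ is true.
For instance, at w1:
  At w1: s is false, ~<>s is true, so s -> ~<>s is true.
    At w1: <>s is false, so ~<>s is true.
      At w1: <>s requires s at some successor in {w1, w4, w5}.
        At w1: s is false.
        At w4: s is false.
        At w5: s is false.
      So <>s is false at w1.
Satisfying worlds: {w0, w1, w2, w4, w5}

5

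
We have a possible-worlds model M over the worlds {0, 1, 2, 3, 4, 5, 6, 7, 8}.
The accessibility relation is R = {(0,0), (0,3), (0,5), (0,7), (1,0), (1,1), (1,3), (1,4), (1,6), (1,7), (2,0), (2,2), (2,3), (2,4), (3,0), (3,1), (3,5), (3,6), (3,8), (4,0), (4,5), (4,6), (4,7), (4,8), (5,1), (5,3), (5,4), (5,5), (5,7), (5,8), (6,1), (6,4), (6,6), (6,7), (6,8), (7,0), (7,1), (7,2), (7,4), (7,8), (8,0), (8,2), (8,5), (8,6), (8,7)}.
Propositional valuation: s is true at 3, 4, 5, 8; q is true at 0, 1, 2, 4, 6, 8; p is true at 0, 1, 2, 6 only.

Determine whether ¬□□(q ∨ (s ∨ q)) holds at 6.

Yes

Recall that □ψ holds at a world iff ψ holds at every accessible world, and ◇ψ holds iff ψ holds at some accessible world.
At 6: □□(q ∨ (s ∨ q)) is false, so ¬□□(q ∨ (s ∨ q)) is true.
  At 6: □□(q ∨ (s ∨ q)) requires □(q ∨ (s ∨ q)) at every successor {1, 4, 6, 7, 8}.
    □(q ∨ (s ∨ q)) fails at 1, so □□(q ∨ (s ∨ q)) is false at 6.
      At 1: □(q ∨ (s ∨ q)) requires q ∨ (s ∨ q) at every successor {0, 1, 3, 4, 6, 7}.
        q ∨ (s ∨ q) fails at 7, so □(q ∨ (s ∨ q)) is false at 1.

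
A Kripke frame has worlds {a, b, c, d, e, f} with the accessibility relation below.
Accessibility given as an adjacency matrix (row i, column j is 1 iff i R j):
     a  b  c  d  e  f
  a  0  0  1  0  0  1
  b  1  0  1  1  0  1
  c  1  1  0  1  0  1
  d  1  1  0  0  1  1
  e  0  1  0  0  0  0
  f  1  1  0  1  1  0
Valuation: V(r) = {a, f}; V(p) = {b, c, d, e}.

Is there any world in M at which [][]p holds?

No

Recall that []ψ holds at a world iff ψ holds at every accessible world, and <>ψ holds iff ψ holds at some accessible world.
Let φ = [][]p. Evaluate φ at each world:
  a (successors {c, f}): φ is false.
  b (successors {a, c, d, f}): φ is false.
  c (successors {a, b, d, f}): φ is false.
  d (successors {a, b, e, f}): φ is false.
  e (successors {b}): φ is false.
  f (successors {a, b, d, e}): φ is false.
For instance, at d:
  At d: [][]p requires []p at every successor {a, b, e, f}.
    []p fails at a, so [][]p is false at d.
      At a: []p requires p at every successor {c, f}.
        p fails at f, so []p is false at a.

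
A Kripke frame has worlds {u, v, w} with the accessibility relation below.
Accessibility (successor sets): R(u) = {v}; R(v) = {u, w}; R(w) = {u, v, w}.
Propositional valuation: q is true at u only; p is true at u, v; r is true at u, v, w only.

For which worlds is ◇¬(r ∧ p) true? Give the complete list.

v, w

Let φ = ◇¬(r ∧ p). Evaluate φ at each world:
  u (successors {v}): φ is false.
  v (successors {u, w}): φ is true.
  w (successors {u, v, w}): φ is true.
For instance, at u:
  At u: ◇¬(r ∧ p) requires ¬(r ∧ p) at some successor in {v}.
    At v: ¬(r ∧ p) is false.
  So ◇¬(r ∧ p) is false at u.
Satisfying worlds: {v, w}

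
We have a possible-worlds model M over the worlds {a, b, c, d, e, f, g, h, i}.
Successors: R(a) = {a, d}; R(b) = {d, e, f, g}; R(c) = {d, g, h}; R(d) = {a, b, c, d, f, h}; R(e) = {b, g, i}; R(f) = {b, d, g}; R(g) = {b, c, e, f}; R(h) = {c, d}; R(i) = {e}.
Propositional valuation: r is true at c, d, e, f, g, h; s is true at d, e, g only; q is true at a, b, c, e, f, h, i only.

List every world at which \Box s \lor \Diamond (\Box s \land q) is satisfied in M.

Recall that \Box ψ holds at a world iff ψ holds at every accessible world, and \Diamond ψ holds iff ψ holds at some accessible world.
Let φ = \Box s \lor \Diamond (\Box s \land q). Evaluate φ at each world:
  a (successors {a, d}): φ is false.
  b (successors {d, e, f, g}): φ is false.
  c (successors {d, g, h}): φ is false.
  d (successors {a, b, c, d, f, h}): φ is false.
  e (successors {b, g, i}): φ is true.
  f (successors {b, d, g}): φ is false.
  g (successors {b, c, e, f}): φ is false.
  h (successors {c, d}): φ is false.
  i (successors {e}): φ is true.
For instance, at b:
  At b: \Box s is false, \Diamond (\Box s \land q) is false, so \Box s \lor \Diamond (\Box s \land q) is false.
    At b: \Box s requires s at every successor {d, e, f, g}.
      s fails at f, so \Box s is false at b.
    At b: \Diamond (\Box s \land q) requires \Box s \land q at some successor in {d, e, f, g}.
      At d: \Box s \land q is false.
      At e: \Box s \land q is false.
      At f: \Box s \land q is false.
      At g: \Box s \land q is false.
    So \Diamond (\Box s \land q) is false at b.
Satisfying worlds: {e, i}

e, i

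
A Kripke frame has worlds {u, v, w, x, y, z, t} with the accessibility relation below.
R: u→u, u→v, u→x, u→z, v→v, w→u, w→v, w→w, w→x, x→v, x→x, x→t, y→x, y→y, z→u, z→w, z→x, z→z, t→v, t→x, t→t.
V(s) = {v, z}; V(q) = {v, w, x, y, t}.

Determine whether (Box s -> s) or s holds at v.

Yes

Recall that Box ψ holds at a world iff ψ holds at every accessible world, and Dia ψ holds iff ψ holds at some accessible world.
At v: Box s -> s is true, s is true, so (Box s -> s) or s is true.
  At v: Box s is true, s is true, so Box s -> s is true.
    At v: Box s requires s at every successor {v}.
      At v: s is true.
    So Box s is true at v.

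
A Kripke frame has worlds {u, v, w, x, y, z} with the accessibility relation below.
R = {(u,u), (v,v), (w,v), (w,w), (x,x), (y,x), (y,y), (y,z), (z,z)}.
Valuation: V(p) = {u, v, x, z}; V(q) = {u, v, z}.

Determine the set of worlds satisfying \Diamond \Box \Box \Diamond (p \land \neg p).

Let φ = \Diamond \Box \Box \Diamond (p \land \neg p). Evaluate φ at each world:
  u (successors {u}): φ is false.
  v (successors {v}): φ is false.
  w (successors {v, w}): φ is false.
  x (successors {x}): φ is false.
  y (successors {x, y, z}): φ is false.
  z (successors {z}): φ is false.
For instance, at y:
  At y: \Diamond \Box \Box \Diamond (p \land \neg p) requires \Box \Box \Diamond (p \land \neg p) at some successor in {x, y, z}.
    At x: \Box \Box \Diamond (p \land \neg p) is false.
    At y: \Box \Box \Diamond (p \land \neg p) is false.
    At z: \Box \Box \Diamond (p \land \neg p) is false.
  So \Diamond \Box \Box \Diamond (p \land \neg p) is false at y.
Satisfying worlds: none.

none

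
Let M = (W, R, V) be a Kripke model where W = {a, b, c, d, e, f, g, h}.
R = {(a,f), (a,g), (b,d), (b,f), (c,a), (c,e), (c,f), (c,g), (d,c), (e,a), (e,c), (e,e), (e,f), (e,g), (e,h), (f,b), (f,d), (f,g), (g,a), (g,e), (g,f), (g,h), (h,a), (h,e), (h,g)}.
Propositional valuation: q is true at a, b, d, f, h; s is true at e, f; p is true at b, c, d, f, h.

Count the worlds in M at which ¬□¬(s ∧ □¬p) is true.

0

Recall that □ψ holds at a world iff ψ holds at every accessible world, and ◇ψ holds iff ψ holds at some accessible world.
Let φ = ¬□¬(s ∧ □¬p). Evaluate φ at each world:
  a (successors {f, g}): φ is false.
  b (successors {d, f}): φ is false.
  c (successors {a, e, f, g}): φ is false.
  d (successors {c}): φ is false.
  e (successors {a, c, e, f, g, h}): φ is false.
  f (successors {b, d, g}): φ is false.
  g (successors {a, e, f, h}): φ is false.
  h (successors {a, e, g}): φ is false.
For instance, at g:
  At g: □¬(s ∧ □¬p) is true, so ¬□¬(s ∧ □¬p) is false.
    At g: □¬(s ∧ □¬p) requires ¬(s ∧ □¬p) at every successor {a, e, f, h}.
      At a: ¬(s ∧ □¬p) is true.
      At e: ¬(s ∧ □¬p) is true.
      At f: ¬(s ∧ □¬p) is true.
      At h: ¬(s ∧ □¬p) is true.
    So □¬(s ∧ □¬p) is true at g.
Satisfying worlds: none.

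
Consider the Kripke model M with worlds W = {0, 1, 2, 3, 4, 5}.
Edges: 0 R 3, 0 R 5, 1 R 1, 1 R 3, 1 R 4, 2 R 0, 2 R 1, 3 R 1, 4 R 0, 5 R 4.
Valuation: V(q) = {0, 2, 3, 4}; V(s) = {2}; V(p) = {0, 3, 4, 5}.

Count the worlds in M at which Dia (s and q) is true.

0

Recall that Dia ψ holds at a world iff ψ holds at some accessible world.
Let φ = Dia (s and q). Evaluate φ at each world:
  0 (successors {3, 5}): φ is false.
  1 (successors {1, 3, 4}): φ is false.
  2 (successors {0, 1}): φ is false.
  3 (successors {1}): φ is false.
  4 (successors {0}): φ is false.
  5 (successors {4}): φ is false.
For instance, at 1:
  At 1: Dia (s and q) requires s and q at some successor in {1, 3, 4}.
    At 1: s and q is false.
    At 3: s and q is false.
    At 4: s and q is false.
  So Dia (s and q) is false at 1.
Satisfying worlds: none.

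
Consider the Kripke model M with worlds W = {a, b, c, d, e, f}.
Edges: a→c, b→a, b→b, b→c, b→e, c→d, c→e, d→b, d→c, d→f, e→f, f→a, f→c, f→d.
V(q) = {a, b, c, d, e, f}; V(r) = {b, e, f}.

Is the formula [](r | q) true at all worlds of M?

Let φ = [](r | q). Evaluate φ at each world:
  a (successors {c}): φ is true.
  b (successors {a, b, c, e}): φ is true.
  c (successors {d, e}): φ is true.
  d (successors {b, c, f}): φ is true.
  e (successors {f}): φ is true.
  f (successors {a, c, d}): φ is true.
For instance, at d:
  At d: [](r | q) requires r | q at every successor {b, c, f}.
    At b: r | q is true.
    At c: r | q is true.
    At f: r | q is true.
  So [](r | q) is true at d.

Yes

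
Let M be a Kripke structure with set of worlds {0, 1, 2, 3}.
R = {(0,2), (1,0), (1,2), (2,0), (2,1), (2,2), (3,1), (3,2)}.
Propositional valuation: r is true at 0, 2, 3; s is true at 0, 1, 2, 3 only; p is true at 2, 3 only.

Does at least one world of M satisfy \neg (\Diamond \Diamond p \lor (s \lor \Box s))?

No

Recall that \Box ψ holds at a world iff ψ holds at every accessible world, and \Diamond ψ holds iff ψ holds at some accessible world.
Let φ = \neg (\Diamond \Diamond p \lor (s \lor \Box s)). Evaluate φ at each world:
  0 (successors {2}): φ is false.
  1 (successors {0, 2}): φ is false.
  2 (successors {0, 1, 2}): φ is false.
  3 (successors {1, 2}): φ is false.
For instance, at 1:
  At 1: \Diamond \Diamond p \lor (s \lor \Box s) is true, so \neg (\Diamond \Diamond p \lor (s \lor \Box s)) is false.
    At 1: \Diamond \Diamond p is true, s \lor \Box s is true, so \Diamond \Diamond p \lor (s \lor \Box s) is true.
      At 1: \Diamond \Diamond p requires \Diamond p at some successor in {0, 2}.
        \Diamond p holds at 0, so \Diamond \Diamond p is true at 1.
      At 1: s is true, \Box s is true, so s \lor \Box s is true.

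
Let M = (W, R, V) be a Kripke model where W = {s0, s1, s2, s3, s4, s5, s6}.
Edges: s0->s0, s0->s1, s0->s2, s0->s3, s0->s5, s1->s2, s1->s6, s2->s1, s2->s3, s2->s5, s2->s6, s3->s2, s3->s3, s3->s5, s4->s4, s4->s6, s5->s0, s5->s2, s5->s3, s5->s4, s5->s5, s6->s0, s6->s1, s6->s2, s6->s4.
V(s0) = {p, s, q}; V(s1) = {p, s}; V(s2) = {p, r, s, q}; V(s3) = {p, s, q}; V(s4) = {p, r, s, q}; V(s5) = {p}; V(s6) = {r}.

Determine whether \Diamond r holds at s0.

Yes

Recall that \Diamond ψ holds at a world iff ψ holds at some accessible world.
At s0: \Diamond r requires r at some successor in {s0, s1, s2, s3, s5}.
  r holds at s2, so \Diamond r is true at s0.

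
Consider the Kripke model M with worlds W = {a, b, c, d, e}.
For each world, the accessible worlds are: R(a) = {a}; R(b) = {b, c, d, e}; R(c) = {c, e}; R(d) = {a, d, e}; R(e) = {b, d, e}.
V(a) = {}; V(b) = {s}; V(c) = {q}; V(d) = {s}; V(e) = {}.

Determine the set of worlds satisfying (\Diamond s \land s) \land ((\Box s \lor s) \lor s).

b, d

Let φ = (\Diamond s \land s) \land ((\Box s \lor s) \lor s). Evaluate φ at each world:
  a (successors {a}): φ is false.
  b (successors {b, c, d, e}): φ is true.
  c (successors {c, e}): φ is false.
  d (successors {a, d, e}): φ is true.
  e (successors {b, d, e}): φ is false.
For instance, at a:
  At a: \Diamond s \land s is false, (\Box s \lor s) \lor s is false, so (\Diamond s \land s) \land ((\Box s \lor s) \lor s) is false.
    At a: \Diamond s is false, s is false, so \Diamond s \land s is false.
      At a: \Diamond s requires s at some successor in {a}.
        At a: s is false.
      So \Diamond s is false at a.
    At a: \Box s \lor s is false, s is false, so (\Box s \lor s) \lor s is false.
      At a: \Box s is false, s is false, so \Box s \lor s is false.
Satisfying worlds: {b, d}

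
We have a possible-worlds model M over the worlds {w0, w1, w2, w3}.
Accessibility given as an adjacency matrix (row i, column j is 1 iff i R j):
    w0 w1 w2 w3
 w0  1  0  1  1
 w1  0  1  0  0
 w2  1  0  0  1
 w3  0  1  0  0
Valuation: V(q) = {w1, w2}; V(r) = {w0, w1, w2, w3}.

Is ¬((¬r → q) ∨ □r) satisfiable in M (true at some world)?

Recall that □ψ holds at a world iff ψ holds at every accessible world, and ◇ψ holds iff ψ holds at some accessible world.
Let φ = ¬((¬r → q) ∨ □r). Evaluate φ at each world:
  w0 (successors {w0, w2, w3}): φ is false.
  w1 (successors {w1}): φ is false.
  w2 (successors {w0, w3}): φ is false.
  w3 (successors {w1}): φ is false.
For instance, at w2:
  At w2: (¬r → q) ∨ □r is true, so ¬((¬r → q) ∨ □r) is false.
    At w2: ¬r → q is true, □r is true, so (¬r → q) ∨ □r is true.
      At w2: □r requires r at every successor {w0, w3}.
        At w0: r is true.
        At w3: r is true.
      So □r is true at w2.

No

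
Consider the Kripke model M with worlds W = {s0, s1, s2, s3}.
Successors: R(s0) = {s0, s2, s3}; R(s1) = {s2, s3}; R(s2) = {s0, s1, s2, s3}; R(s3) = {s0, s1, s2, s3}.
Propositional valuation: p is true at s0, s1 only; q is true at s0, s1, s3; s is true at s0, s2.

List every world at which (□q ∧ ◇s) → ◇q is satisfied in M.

s0, s1, s2, s3

Let φ = (□q ∧ ◇s) → ◇q. Evaluate φ at each world:
  s0 (successors {s0, s2, s3}): φ is true.
  s1 (successors {s2, s3}): φ is true.
  s2 (successors {s0, s1, s2, s3}): φ is true.
  s3 (successors {s0, s1, s2, s3}): φ is true.
For instance, at s0:
  At s0: □q ∧ ◇s is false, ◇q is true, so (□q ∧ ◇s) → ◇q is true.
    At s0: □q is false, ◇s is true, so □q ∧ ◇s is false.
      At s0: □q requires q at every successor {s0, s2, s3}.
        q fails at s2, so □q is false at s0.
      At s0: ◇s requires s at some successor in {s0, s2, s3}.
        s holds at s0, so ◇s is true at s0.
    At s0: ◇q requires q at some successor in {s0, s2, s3}.
      q holds at s0, so ◇q is true at s0.
Satisfying worlds: {s0, s1, s2, s3}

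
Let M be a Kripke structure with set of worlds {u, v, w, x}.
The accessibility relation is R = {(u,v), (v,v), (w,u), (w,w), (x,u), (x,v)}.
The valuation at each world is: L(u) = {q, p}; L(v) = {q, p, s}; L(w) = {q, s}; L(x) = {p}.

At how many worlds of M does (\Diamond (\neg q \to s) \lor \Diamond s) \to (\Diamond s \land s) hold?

Let φ = (\Diamond (\neg q \to s) \lor \Diamond s) \to (\Diamond s \land s). Evaluate φ at each world:
  u (successors {v}): φ is false.
  v (successors {v}): φ is true.
  w (successors {u, w}): φ is true.
  x (successors {u, v}): φ is false.
For instance, at w:
  At w: \Diamond (\neg q \to s) \lor \Diamond s is true, \Diamond s \land s is true, so (\Diamond (\neg q \to s) \lor \Diamond s) \to (\Diamond s \land s) is true.
    At w: \Diamond (\neg q \to s) is true, \Diamond s is true, so \Diamond (\neg q \to s) \lor \Diamond s is true.
      At w: \Diamond (\neg q \to s) requires \neg q \to s at some successor in {u, w}.
        \neg q \to s holds at u, so \Diamond (\neg q \to s) is true at w.
      At w: \Diamond s requires s at some successor in {u, w}.
        s holds at w, so \Diamond s is true at w.
    At w: \Diamond s is true, s is true, so \Diamond s \land s is true.
      At w: \Diamond s requires s at some successor in {u, w}.
        s holds at w, so \Diamond s is true at w.
Satisfying worlds: {v, w}

2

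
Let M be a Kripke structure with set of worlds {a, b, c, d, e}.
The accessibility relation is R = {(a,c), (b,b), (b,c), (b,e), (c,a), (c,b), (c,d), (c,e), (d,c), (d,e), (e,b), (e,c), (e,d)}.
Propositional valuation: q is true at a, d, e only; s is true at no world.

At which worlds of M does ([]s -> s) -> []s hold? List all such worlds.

Recall that []ψ holds at a world iff ψ holds at every accessible world, and <>ψ holds iff ψ holds at some accessible world.
Let φ = ([]s -> s) -> []s. Evaluate φ at each world:
  a (successors {c}): φ is false.
  b (successors {b, c, e}): φ is false.
  c (successors {a, b, d, e}): φ is false.
  d (successors {c, e}): φ is false.
  e (successors {b, c, d}): φ is false.
For instance, at a:
  At a: []s -> s is true, []s is false, so ([]s -> s) -> []s is false.
    At a: []s is false, s is false, so []s -> s is true.
      At a: []s requires s at every successor {c}.
        s fails at c, so []s is false at a.
    At a: []s requires s at every successor {c}.
      s fails at c, so []s is false at a.
Satisfying worlds: none.

none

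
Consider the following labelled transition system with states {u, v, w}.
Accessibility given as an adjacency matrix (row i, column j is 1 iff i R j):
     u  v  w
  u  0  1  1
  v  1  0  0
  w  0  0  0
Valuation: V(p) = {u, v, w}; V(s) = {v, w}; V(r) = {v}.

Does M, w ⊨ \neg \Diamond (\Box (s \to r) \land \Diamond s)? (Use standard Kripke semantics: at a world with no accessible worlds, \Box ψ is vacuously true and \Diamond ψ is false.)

Yes

Recall that \Box ψ holds at a world iff ψ holds at every accessible world, and \Diamond ψ holds iff ψ holds at some accessible world.
At w: \Diamond (\Box (s \to r) \land \Diamond s) is false, so \neg \Diamond (\Box (s \to r) \land \Diamond s) is true.
  At w: no accessible worlds, so \Diamond (\Box (s \to r) \land \Diamond s) is false.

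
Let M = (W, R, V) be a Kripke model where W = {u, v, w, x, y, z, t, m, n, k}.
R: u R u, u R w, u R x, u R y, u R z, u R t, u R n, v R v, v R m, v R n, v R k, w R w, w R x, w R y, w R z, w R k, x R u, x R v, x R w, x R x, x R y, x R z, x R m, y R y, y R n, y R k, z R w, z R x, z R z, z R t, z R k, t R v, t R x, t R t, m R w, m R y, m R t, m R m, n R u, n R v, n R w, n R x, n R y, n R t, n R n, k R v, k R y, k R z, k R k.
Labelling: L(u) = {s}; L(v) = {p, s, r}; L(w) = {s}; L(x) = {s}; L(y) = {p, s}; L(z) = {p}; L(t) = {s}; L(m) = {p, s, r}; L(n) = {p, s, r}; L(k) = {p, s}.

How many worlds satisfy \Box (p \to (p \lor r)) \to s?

Let φ = \Box (p \to (p \lor r)) \to s. Evaluate φ at each world:
  u (successors {u, w, x, y, z, t, n}): φ is true.
  v (successors {v, m, n, k}): φ is true.
  w (successors {w, x, y, z, k}): φ is true.
  x (successors {u, v, w, x, y, z, m}): φ is true.
  y (successors {y, n, k}): φ is true.
  z (successors {w, x, z, t, k}): φ is false.
  t (successors {v, x, t}): φ is true.
  m (successors {w, y, t, m}): φ is true.
  n (successors {u, v, w, x, y, t, n}): φ is true.
  k (successors {v, y, z, k}): φ is true.
For instance, at v:
  At v: \Box (p \to (p \lor r)) is true, s is true, so \Box (p \to (p \lor r)) \to s is true.
    At v: \Box (p \to (p \lor r)) requires p \to (p \lor r) at every successor {v, m, n, k}.
      At v: p \to (p \lor r) is true.
      At m: p \to (p \lor r) is true.
      At n: p \to (p \lor r) is true.
      At k: p \to (p \lor r) is true.
    So \Box (p \to (p \lor r)) is true at v.
Satisfying worlds: {u, v, w, x, y, t, m, n, k}

9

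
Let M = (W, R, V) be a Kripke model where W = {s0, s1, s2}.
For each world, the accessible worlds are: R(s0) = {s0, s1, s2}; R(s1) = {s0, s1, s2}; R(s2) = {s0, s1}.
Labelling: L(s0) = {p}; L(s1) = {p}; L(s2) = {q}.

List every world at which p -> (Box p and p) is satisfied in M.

Let φ = p -> (Box p and p). Evaluate φ at each world:
  s0 (successors {s0, s1, s2}): φ is false.
  s1 (successors {s0, s1, s2}): φ is false.
  s2 (successors {s0, s1}): φ is true.
For instance, at s0:
  At s0: p is true, Box p and p is false, so p -> (Box p and p) is false.
    At s0: Box p is false, p is true, so Box p and p is false.
      At s0: Box p requires p at every successor {s0, s1, s2}.
        p fails at s2, so Box p is false at s0.
Satisfying worlds: {s2}

s2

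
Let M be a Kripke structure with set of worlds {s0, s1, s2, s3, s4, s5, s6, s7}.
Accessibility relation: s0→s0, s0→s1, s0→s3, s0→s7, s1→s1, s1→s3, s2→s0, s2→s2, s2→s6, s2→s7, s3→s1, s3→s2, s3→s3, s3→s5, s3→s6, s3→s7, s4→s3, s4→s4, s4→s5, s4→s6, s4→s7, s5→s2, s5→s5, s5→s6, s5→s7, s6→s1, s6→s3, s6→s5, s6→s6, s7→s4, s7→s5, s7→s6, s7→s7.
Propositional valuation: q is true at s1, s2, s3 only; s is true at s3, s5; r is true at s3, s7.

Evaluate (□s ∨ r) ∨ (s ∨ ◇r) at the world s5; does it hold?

Yes

At s5: □s ∨ r is false, s ∨ ◇r is true, so (□s ∨ r) ∨ (s ∨ ◇r) is true.
  At s5: □s is false, r is false, so □s ∨ r is false.
    At s5: □s requires s at every successor {s2, s5, s6, s7}.
      s fails at s2, so □s is false at s5.
  At s5: s is true, ◇r is true, so s ∨ ◇r is true.
    At s5: ◇r requires r at some successor in {s2, s5, s6, s7}.
      r holds at s7, so ◇r is true at s5.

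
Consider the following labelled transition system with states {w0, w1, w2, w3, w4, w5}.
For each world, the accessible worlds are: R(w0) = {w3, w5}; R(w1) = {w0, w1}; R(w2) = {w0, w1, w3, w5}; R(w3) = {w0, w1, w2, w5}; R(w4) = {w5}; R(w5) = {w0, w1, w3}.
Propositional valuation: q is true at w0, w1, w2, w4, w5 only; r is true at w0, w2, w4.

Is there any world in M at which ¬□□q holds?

Let φ = ¬□□q. Evaluate φ at each world:
  w0 (successors {w3, w5}): φ is true.
  w1 (successors {w0, w1}): φ is true.
  w2 (successors {w0, w1, w3, w5}): φ is true.
  w3 (successors {w0, w1, w2, w5}): φ is true.
  w4 (successors {w5}): φ is true.
  w5 (successors {w0, w1, w3}): φ is true.
Detail at w0 (witness):
  At w0: □□q is false, so ¬□□q is true.
    At w0: □□q requires □q at every successor {w3, w5}.
      □q fails at w5, so □□q is false at w0.

Yes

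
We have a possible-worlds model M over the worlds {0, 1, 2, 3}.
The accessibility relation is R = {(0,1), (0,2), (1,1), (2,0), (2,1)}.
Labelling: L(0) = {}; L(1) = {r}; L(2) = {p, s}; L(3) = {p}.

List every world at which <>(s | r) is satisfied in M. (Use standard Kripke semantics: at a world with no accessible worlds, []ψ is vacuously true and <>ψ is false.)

Recall that <>ψ holds at a world iff ψ holds at some accessible world.
Let φ = <>(s | r). Evaluate φ at each world:
  0 (successors {1, 2}): φ is true.
  1 (successors {1}): φ is true.
  2 (successors {0, 1}): φ is true.
  3 (successors ∅): φ is false.
For instance, at 0:
  At 0: <>(s | r) requires s | r at some successor in {1, 2}.
    s | r holds at 1, so <>(s | r) is true at 0.
Satisfying worlds: {0, 1, 2}

0, 1, 2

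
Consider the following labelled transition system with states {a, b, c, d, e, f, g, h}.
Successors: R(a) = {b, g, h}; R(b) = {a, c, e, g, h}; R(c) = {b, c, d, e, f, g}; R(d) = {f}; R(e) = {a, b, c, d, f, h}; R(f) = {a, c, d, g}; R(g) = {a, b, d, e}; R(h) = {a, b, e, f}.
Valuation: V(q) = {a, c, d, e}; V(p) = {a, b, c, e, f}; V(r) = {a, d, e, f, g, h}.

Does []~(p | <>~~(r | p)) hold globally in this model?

Let φ = []~(p | <>~~(r | p)). Evaluate φ at each world:
  a (successors {b, g, h}): φ is false.
  b (successors {a, c, e, g, h}): φ is false.
  c (successors {b, c, d, e, f, g}): φ is false.
  d (successors {f}): φ is false.
  e (successors {a, b, c, d, f, h}): φ is false.
  f (successors {a, c, d, g}): φ is false.
  g (successors {a, b, d, e}): φ is false.
  h (successors {a, b, e, f}): φ is false.
Detail at a (counterexample):
  At a: []~(p | <>~~(r | p)) requires ~(p | <>~~(r | p)) at every successor {b, g, h}.
    ~(p | <>~~(r | p)) fails at b, so []~(p | <>~~(r | p)) is false at a.
      At b: p | <>~~(r | p) is true, so ~(p | <>~~(r | p)) is false.

No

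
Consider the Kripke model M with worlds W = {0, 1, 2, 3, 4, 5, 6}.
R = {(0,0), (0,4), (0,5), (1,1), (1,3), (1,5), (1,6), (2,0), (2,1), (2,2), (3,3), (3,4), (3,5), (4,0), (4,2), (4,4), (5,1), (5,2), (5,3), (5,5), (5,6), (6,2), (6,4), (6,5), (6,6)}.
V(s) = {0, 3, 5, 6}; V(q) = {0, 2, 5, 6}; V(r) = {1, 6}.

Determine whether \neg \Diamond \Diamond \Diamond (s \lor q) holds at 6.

No

Recall that \Diamond ψ holds at a world iff ψ holds at some accessible world.
At 6: \Diamond \Diamond \Diamond (s \lor q) is true, so \neg \Diamond \Diamond \Diamond (s \lor q) is false.
  At 6: \Diamond \Diamond \Diamond (s \lor q) requires \Diamond \Diamond (s \lor q) at some successor in {2, 4, 5, 6}.
    \Diamond \Diamond (s \lor q) holds at 2, so \Diamond \Diamond \Diamond (s \lor q) is true at 6.
      At 2: \Diamond \Diamond (s \lor q) requires \Diamond (s \lor q) at some successor in {0, 1, 2}.
        \Diamond (s \lor q) holds at 0, so \Diamond \Diamond (s \lor q) is true at 2.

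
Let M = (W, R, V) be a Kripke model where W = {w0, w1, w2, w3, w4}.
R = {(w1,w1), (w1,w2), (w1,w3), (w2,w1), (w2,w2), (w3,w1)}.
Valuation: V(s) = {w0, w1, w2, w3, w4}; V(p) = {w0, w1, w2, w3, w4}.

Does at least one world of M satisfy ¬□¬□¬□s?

Let φ = ¬□¬□¬□s. Evaluate φ at each world:
  w0 (successors ∅): φ is false.
  w1 (successors {w1, w2, w3}): φ is false.
  w2 (successors {w1, w2}): φ is false.
  w3 (successors {w1}): φ is false.
  w4 (successors ∅): φ is false.
For instance, at w1:
  At w1: □¬□¬□s is true, so ¬□¬□¬□s is false.
    At w1: □¬□¬□s requires ¬□¬□s at every successor {w1, w2, w3}.
      At w1: ¬□¬□s is true.
      At w2: ¬□¬□s is true.
      At w3: ¬□¬□s is true.
    So □¬□¬□s is true at w1.

No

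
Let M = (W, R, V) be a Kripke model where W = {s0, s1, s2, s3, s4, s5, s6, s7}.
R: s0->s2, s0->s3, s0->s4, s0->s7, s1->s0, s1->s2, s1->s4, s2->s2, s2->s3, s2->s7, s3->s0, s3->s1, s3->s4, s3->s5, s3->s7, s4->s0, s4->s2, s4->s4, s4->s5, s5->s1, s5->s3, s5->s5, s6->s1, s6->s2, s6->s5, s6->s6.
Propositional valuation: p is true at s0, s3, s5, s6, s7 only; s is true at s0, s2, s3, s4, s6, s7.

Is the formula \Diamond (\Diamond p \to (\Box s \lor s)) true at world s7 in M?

No

At s7: no accessible worlds, so \Diamond (\Diamond p \to (\Box s \lor s)) is false.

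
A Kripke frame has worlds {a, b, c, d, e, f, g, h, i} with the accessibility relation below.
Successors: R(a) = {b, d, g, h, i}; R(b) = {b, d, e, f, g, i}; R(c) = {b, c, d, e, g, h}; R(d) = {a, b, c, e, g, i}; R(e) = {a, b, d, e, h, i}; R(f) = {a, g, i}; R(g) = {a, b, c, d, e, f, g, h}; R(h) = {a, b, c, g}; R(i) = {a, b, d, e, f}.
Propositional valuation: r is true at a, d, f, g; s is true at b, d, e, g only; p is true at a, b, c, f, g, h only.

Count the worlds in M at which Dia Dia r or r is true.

9

Recall that Dia ψ holds at a world iff ψ holds at some accessible world.
Let φ = Dia Dia r or r. Evaluate φ at each world:
  a (successors {b, d, g, h, i}): φ is true.
  b (successors {b, d, e, f, g, i}): φ is true.
  c (successors {b, c, d, e, g, h}): φ is true.
  d (successors {a, b, c, e, g, i}): φ is true.
  e (successors {a, b, d, e, h, i}): φ is true.
  f (successors {a, g, i}): φ is true.
  g (successors {a, b, c, d, e, f, g, h}): φ is true.
  h (successors {a, b, c, g}): φ is true.
  i (successors {a, b, d, e, f}): φ is true.
For instance, at a:
  At a: Dia Dia r is true, r is true, so Dia Dia r or r is true.
    At a: Dia Dia r requires Dia r at some successor in {b, d, g, h, i}.
      Dia r holds at b, so Dia Dia r is true at a.
Satisfying worlds: {a, b, c, d, e, f, g, h, i}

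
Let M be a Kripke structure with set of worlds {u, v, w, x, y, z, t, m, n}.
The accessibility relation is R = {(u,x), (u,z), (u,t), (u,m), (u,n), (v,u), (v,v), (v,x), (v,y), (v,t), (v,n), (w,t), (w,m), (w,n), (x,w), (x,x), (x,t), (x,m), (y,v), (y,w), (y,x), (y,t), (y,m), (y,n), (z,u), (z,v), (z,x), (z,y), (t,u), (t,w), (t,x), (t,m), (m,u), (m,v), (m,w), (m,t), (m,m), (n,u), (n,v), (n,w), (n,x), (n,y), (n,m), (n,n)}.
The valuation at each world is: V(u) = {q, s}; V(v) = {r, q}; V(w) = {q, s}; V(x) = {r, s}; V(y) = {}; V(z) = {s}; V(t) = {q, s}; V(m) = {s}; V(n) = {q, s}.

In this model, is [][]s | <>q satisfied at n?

Yes

At n: [][]s is false, <>q is true, so [][]s | <>q is true.
  At n: [][]s requires []s at every successor {u, v, w, x, y, m, n}.
    []s fails at v, so [][]s is false at n.
      At v: []s requires s at every successor {u, v, x, y, t, n}.
        s fails at v, so []s is false at v.
  At n: <>q requires q at some successor in {u, v, w, x, y, m, n}.
    q holds at u, so <>q is true at n.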